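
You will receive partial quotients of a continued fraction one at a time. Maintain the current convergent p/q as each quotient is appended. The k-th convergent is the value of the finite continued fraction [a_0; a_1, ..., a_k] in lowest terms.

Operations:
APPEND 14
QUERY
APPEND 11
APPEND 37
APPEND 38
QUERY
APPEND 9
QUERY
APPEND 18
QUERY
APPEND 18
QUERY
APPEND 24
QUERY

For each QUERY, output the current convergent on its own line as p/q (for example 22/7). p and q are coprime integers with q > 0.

APPEND 14: p_0 = 14·1 + 0 = 14, q_0 = 14·0 + 1 = 1 → 14/1
APPEND 11: p_1 = 11·14 + 1 = 155, q_1 = 11·1 + 0 = 11 → 155/11
APPEND 37: p_2 = 37·155 + 14 = 5749, q_2 = 37·11 + 1 = 408 → 5749/408
APPEND 38: p_3 = 38·5749 + 155 = 218617, q_3 = 38·408 + 11 = 15515 → 218617/15515
APPEND 9: p_4 = 9·218617 + 5749 = 1973302, q_4 = 9·15515 + 408 = 140043 → 1973302/140043
APPEND 18: p_5 = 18·1973302 + 218617 = 35738053, q_5 = 18·140043 + 15515 = 2536289 → 35738053/2536289
APPEND 18: p_6 = 18·35738053 + 1973302 = 645258256, q_6 = 18·2536289 + 140043 = 45793245 → 645258256/45793245
APPEND 24: p_7 = 24·645258256 + 35738053 = 15521936197, q_7 = 24·45793245 + 2536289 = 1101574169 → 15521936197/1101574169

14/1
218617/15515
1973302/140043
35738053/2536289
645258256/45793245
15521936197/1101574169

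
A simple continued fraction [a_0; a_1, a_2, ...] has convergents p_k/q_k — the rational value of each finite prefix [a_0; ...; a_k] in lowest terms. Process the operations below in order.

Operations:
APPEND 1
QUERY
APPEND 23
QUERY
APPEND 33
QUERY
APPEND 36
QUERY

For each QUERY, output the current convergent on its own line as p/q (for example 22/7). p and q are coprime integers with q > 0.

APPEND 1: p_0 = 1·1 + 0 = 1, q_0 = 1·0 + 1 = 1 → 1/1
APPEND 23: p_1 = 23·1 + 1 = 24, q_1 = 23·1 + 0 = 23 → 24/23
APPEND 33: p_2 = 33·24 + 1 = 793, q_2 = 33·23 + 1 = 760 → 793/760
APPEND 36: p_3 = 36·793 + 24 = 28572, q_3 = 36·760 + 23 = 27383 → 28572/27383

1/1
24/23
793/760
28572/27383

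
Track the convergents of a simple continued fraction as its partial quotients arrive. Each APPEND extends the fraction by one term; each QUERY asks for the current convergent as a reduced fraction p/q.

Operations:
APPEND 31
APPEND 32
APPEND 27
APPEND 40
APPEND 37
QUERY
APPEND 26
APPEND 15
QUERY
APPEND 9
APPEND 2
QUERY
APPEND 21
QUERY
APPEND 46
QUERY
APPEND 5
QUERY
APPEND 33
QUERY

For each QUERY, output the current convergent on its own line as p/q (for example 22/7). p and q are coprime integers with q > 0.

39789743/1282249
15573909608/501878839
297975498534/9602444153
6398686263677/206201609870
294637543627676/9494876498173
1479586404402057/47680584100735
49120988888895557/1582954151822428

APPEND 31: p_0 = 31·1 + 0 = 31, q_0 = 31·0 + 1 = 1 → 31/1
APPEND 32: p_1 = 32·31 + 1 = 993, q_1 = 32·1 + 0 = 32 → 993/32
APPEND 27: p_2 = 27·993 + 31 = 26842, q_2 = 27·32 + 1 = 865 → 26842/865
APPEND 40: p_3 = 40·26842 + 993 = 1074673, q_3 = 40·865 + 32 = 34632 → 1074673/34632
APPEND 37: p_4 = 37·1074673 + 26842 = 39789743, q_4 = 37·34632 + 865 = 1282249 → 39789743/1282249
APPEND 26: p_5 = 26·39789743 + 1074673 = 1035607991, q_5 = 26·1282249 + 34632 = 33373106 → 1035607991/33373106
APPEND 15: p_6 = 15·1035607991 + 39789743 = 15573909608, q_6 = 15·33373106 + 1282249 = 501878839 → 15573909608/501878839
APPEND 9: p_7 = 9·15573909608 + 1035607991 = 141200794463, q_7 = 9·501878839 + 33373106 = 4550282657 → 141200794463/4550282657
APPEND 2: p_8 = 2·141200794463 + 15573909608 = 297975498534, q_8 = 2·4550282657 + 501878839 = 9602444153 → 297975498534/9602444153
APPEND 21: p_9 = 21·297975498534 + 141200794463 = 6398686263677, q_9 = 21·9602444153 + 4550282657 = 206201609870 → 6398686263677/206201609870
APPEND 46: p_10 = 46·6398686263677 + 297975498534 = 294637543627676, q_10 = 46·206201609870 + 9602444153 = 9494876498173 → 294637543627676/9494876498173
APPEND 5: p_11 = 5·294637543627676 + 6398686263677 = 1479586404402057, q_11 = 5·9494876498173 + 206201609870 = 47680584100735 → 1479586404402057/47680584100735
APPEND 33: p_12 = 33·1479586404402057 + 294637543627676 = 49120988888895557, q_12 = 33·47680584100735 + 9494876498173 = 1582954151822428 → 49120988888895557/1582954151822428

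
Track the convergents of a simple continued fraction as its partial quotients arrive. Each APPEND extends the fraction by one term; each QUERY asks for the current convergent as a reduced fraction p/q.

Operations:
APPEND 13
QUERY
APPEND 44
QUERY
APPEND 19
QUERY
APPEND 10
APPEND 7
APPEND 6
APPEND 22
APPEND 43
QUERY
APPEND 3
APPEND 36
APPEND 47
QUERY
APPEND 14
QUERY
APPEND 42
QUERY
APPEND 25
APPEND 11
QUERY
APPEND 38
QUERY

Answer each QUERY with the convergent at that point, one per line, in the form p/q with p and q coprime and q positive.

APPEND 13: p_0 = 13·1 + 0 = 13, q_0 = 13·0 + 1 = 1 → 13/1
APPEND 44: p_1 = 44·13 + 1 = 573, q_1 = 44·1 + 0 = 44 → 573/44
APPEND 19: p_2 = 19·573 + 13 = 10900, q_2 = 19·44 + 1 = 837 → 10900/837
APPEND 10: p_3 = 10·10900 + 573 = 109573, q_3 = 10·837 + 44 = 8414 → 109573/8414
APPEND 7: p_4 = 7·109573 + 10900 = 777911, q_4 = 7·8414 + 837 = 59735 → 777911/59735
APPEND 6: p_5 = 6·777911 + 109573 = 4777039, q_5 = 6·59735 + 8414 = 366824 → 4777039/366824
APPEND 22: p_6 = 22·4777039 + 777911 = 105872769, q_6 = 22·366824 + 59735 = 8129863 → 105872769/8129863
APPEND 43: p_7 = 43·105872769 + 4777039 = 4557306106, q_7 = 43·8129863 + 366824 = 349950933 → 4557306106/349950933
APPEND 3: p_8 = 3·4557306106 + 105872769 = 13777791087, q_8 = 3·349950933 + 8129863 = 1057982662 → 13777791087/1057982662
APPEND 36: p_9 = 36·13777791087 + 4557306106 = 500557785238, q_9 = 36·1057982662 + 349950933 = 38437326765 → 500557785238/38437326765
APPEND 47: p_10 = 47·500557785238 + 13777791087 = 23539993697273, q_10 = 47·38437326765 + 1057982662 = 1807612340617 → 23539993697273/1807612340617
APPEND 14: p_11 = 14·23539993697273 + 500557785238 = 330060469547060, q_11 = 14·1807612340617 + 38437326765 = 25345010095403 → 330060469547060/25345010095403
APPEND 42: p_12 = 42·330060469547060 + 23539993697273 = 13886079714673793, q_12 = 42·25345010095403 + 1807612340617 = 1066298036347543 → 13886079714673793/1066298036347543
APPEND 25: p_13 = 25·13886079714673793 + 330060469547060 = 347482053336391885, q_13 = 25·1066298036347543 + 25345010095403 = 26682795918783978 → 347482053336391885/26682795918783978
APPEND 11: p_14 = 11·347482053336391885 + 13886079714673793 = 3836188666414984528, q_14 = 11·26682795918783978 + 1066298036347543 = 294577053142971301 → 3836188666414984528/294577053142971301
APPEND 38: p_15 = 38·3836188666414984528 + 347482053336391885 = 146122651377105803949, q_15 = 38·294577053142971301 + 26682795918783978 = 11220610815351693416 → 146122651377105803949/11220610815351693416

13/1
573/44
10900/837
4557306106/349950933
23539993697273/1807612340617
330060469547060/25345010095403
13886079714673793/1066298036347543
3836188666414984528/294577053142971301
146122651377105803949/11220610815351693416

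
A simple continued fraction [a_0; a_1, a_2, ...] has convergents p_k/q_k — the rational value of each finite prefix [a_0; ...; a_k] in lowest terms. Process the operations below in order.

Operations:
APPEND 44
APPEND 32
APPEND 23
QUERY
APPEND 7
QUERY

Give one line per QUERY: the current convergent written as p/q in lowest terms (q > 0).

APPEND 44: p_0 = 44·1 + 0 = 44, q_0 = 44·0 + 1 = 1 → 44/1
APPEND 32: p_1 = 32·44 + 1 = 1409, q_1 = 32·1 + 0 = 32 → 1409/32
APPEND 23: p_2 = 23·1409 + 44 = 32451, q_2 = 23·32 + 1 = 737 → 32451/737
APPEND 7: p_3 = 7·32451 + 1409 = 228566, q_3 = 7·737 + 32 = 5191 → 228566/5191

32451/737
228566/5191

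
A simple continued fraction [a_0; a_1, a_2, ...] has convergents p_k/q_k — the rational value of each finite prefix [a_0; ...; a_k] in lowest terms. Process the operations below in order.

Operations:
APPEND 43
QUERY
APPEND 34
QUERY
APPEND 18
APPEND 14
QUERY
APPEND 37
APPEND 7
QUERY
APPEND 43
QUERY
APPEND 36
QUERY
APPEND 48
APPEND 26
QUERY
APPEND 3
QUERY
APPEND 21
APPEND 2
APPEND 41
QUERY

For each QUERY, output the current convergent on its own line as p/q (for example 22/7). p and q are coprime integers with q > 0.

43/1
1463/34
370741/8616
96577299/2244451
4166567651/96830798
150093012735/3488153179
187574503664941/4359220921319
569932142173754/13245190947347
1032327625442167239/23991235986536525

APPEND 43: p_0 = 43·1 + 0 = 43, q_0 = 43·0 + 1 = 1 → 43/1
APPEND 34: p_1 = 34·43 + 1 = 1463, q_1 = 34·1 + 0 = 34 → 1463/34
APPEND 18: p_2 = 18·1463 + 43 = 26377, q_2 = 18·34 + 1 = 613 → 26377/613
APPEND 14: p_3 = 14·26377 + 1463 = 370741, q_3 = 14·613 + 34 = 8616 → 370741/8616
APPEND 37: p_4 = 37·370741 + 26377 = 13743794, q_4 = 37·8616 + 613 = 319405 → 13743794/319405
APPEND 7: p_5 = 7·13743794 + 370741 = 96577299, q_5 = 7·319405 + 8616 = 2244451 → 96577299/2244451
APPEND 43: p_6 = 43·96577299 + 13743794 = 4166567651, q_6 = 43·2244451 + 319405 = 96830798 → 4166567651/96830798
APPEND 36: p_7 = 36·4166567651 + 96577299 = 150093012735, q_7 = 36·96830798 + 2244451 = 3488153179 → 150093012735/3488153179
APPEND 48: p_8 = 48·150093012735 + 4166567651 = 7208631178931, q_8 = 48·3488153179 + 96830798 = 167528183390 → 7208631178931/167528183390
APPEND 26: p_9 = 26·7208631178931 + 150093012735 = 187574503664941, q_9 = 26·167528183390 + 3488153179 = 4359220921319 → 187574503664941/4359220921319
APPEND 3: p_10 = 3·187574503664941 + 7208631178931 = 569932142173754, q_10 = 3·4359220921319 + 167528183390 = 13245190947347 → 569932142173754/13245190947347
APPEND 21: p_11 = 21·569932142173754 + 187574503664941 = 12156149489313775, q_11 = 21·13245190947347 + 4359220921319 = 282508230815606 → 12156149489313775/282508230815606
APPEND 2: p_12 = 2·12156149489313775 + 569932142173754 = 24882231120801304, q_12 = 2·282508230815606 + 13245190947347 = 578261652578559 → 24882231120801304/578261652578559
APPEND 41: p_13 = 41·24882231120801304 + 12156149489313775 = 1032327625442167239, q_13 = 41·578261652578559 + 282508230815606 = 23991235986536525 → 1032327625442167239/23991235986536525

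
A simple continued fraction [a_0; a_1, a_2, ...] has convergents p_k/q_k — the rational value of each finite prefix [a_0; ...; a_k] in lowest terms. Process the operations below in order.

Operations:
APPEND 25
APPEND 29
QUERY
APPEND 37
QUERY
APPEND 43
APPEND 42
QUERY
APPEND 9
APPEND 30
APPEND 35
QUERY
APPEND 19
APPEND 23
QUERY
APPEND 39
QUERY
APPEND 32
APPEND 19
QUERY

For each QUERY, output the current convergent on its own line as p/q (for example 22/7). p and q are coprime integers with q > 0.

APPEND 25: p_0 = 25·1 + 0 = 25, q_0 = 25·0 + 1 = 1 → 25/1
APPEND 29: p_1 = 29·25 + 1 = 726, q_1 = 29·1 + 0 = 29 → 726/29
APPEND 37: p_2 = 37·726 + 25 = 26887, q_2 = 37·29 + 1 = 1074 → 26887/1074
APPEND 43: p_3 = 43·26887 + 726 = 1156867, q_3 = 43·1074 + 29 = 46211 → 1156867/46211
APPEND 42: p_4 = 42·1156867 + 26887 = 48615301, q_4 = 42·46211 + 1074 = 1941936 → 48615301/1941936
APPEND 9: p_5 = 9·48615301 + 1156867 = 438694576, q_5 = 9·1941936 + 46211 = 17523635 → 438694576/17523635
APPEND 30: p_6 = 30·438694576 + 48615301 = 13209452581, q_6 = 30·17523635 + 1941936 = 527650986 → 13209452581/527650986
APPEND 35: p_7 = 35·13209452581 + 438694576 = 462769534911, q_7 = 35·527650986 + 17523635 = 18485308145 → 462769534911/18485308145
APPEND 19: p_8 = 19·462769534911 + 13209452581 = 8805830615890, q_8 = 19·18485308145 + 527650986 = 351748505741 → 8805830615890/351748505741
APPEND 23: p_9 = 23·8805830615890 + 462769534911 = 202996873700381, q_9 = 23·351748505741 + 18485308145 = 8108700940188 → 202996873700381/8108700940188
APPEND 39: p_10 = 39·202996873700381 + 8805830615890 = 7925683904930749, q_10 = 39·8108700940188 + 351748505741 = 316591085173073 → 7925683904930749/316591085173073
APPEND 32: p_11 = 32·7925683904930749 + 202996873700381 = 253824881831484349, q_11 = 32·316591085173073 + 8108700940188 = 10139023426478524 → 253824881831484349/10139023426478524
APPEND 19: p_12 = 19·253824881831484349 + 7925683904930749 = 4830598438703133380, q_12 = 19·10139023426478524 + 316591085173073 = 192958036188265029 → 4830598438703133380/192958036188265029

726/29
26887/1074
48615301/1941936
462769534911/18485308145
202996873700381/8108700940188
7925683904930749/316591085173073
4830598438703133380/192958036188265029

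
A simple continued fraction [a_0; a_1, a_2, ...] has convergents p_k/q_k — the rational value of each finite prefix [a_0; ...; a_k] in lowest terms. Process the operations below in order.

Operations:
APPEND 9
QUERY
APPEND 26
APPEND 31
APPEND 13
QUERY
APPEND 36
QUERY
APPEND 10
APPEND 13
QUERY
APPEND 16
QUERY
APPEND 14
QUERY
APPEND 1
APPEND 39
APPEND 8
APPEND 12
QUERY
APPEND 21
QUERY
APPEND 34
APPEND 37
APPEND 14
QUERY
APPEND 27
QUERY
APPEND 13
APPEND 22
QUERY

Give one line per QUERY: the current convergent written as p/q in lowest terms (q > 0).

APPEND 9: p_0 = 9·1 + 0 = 9, q_0 = 9·0 + 1 = 1 → 9/1
APPEND 26: p_1 = 26·9 + 1 = 235, q_1 = 26·1 + 0 = 26 → 235/26
APPEND 31: p_2 = 31·235 + 9 = 7294, q_2 = 31·26 + 1 = 807 → 7294/807
APPEND 13: p_3 = 13·7294 + 235 = 95057, q_3 = 13·807 + 26 = 10517 → 95057/10517
APPEND 36: p_4 = 36·95057 + 7294 = 3429346, q_4 = 36·10517 + 807 = 379419 → 3429346/379419
APPEND 10: p_5 = 10·3429346 + 95057 = 34388517, q_5 = 10·379419 + 10517 = 3804707 → 34388517/3804707
APPEND 13: p_6 = 13·34388517 + 3429346 = 450480067, q_6 = 13·3804707 + 379419 = 49840610 → 450480067/49840610
APPEND 16: p_7 = 16·450480067 + 34388517 = 7242069589, q_7 = 16·49840610 + 3804707 = 801254467 → 7242069589/801254467
APPEND 14: p_8 = 14·7242069589 + 450480067 = 101839454313, q_8 = 14·801254467 + 49840610 = 11267403148 → 101839454313/11267403148
APPEND 1: p_9 = 1·101839454313 + 7242069589 = 109081523902, q_9 = 1·11267403148 + 801254467 = 12068657615 → 109081523902/12068657615
APPEND 39: p_10 = 39·109081523902 + 101839454313 = 4356018886491, q_10 = 39·12068657615 + 11267403148 = 481945050133 → 4356018886491/481945050133
APPEND 8: p_11 = 8·4356018886491 + 109081523902 = 34957232615830, q_11 = 8·481945050133 + 12068657615 = 3867629058679 → 34957232615830/3867629058679
APPEND 12: p_12 = 12·34957232615830 + 4356018886491 = 423842810276451, q_12 = 12·3867629058679 + 481945050133 = 46893493754281 → 423842810276451/46893493754281
APPEND 21: p_13 = 21·423842810276451 + 34957232615830 = 8935656248421301, q_13 = 21·46893493754281 + 3867629058679 = 988630997898580 → 8935656248421301/988630997898580
APPEND 34: p_14 = 34·8935656248421301 + 423842810276451 = 304236155256600685, q_14 = 34·988630997898580 + 46893493754281 = 33660347422306001 → 304236155256600685/33660347422306001
APPEND 37: p_15 = 37·304236155256600685 + 8935656248421301 = 11265673400742646646, q_15 = 37·33660347422306001 + 988630997898580 = 1246421485623220617 → 11265673400742646646/1246421485623220617
APPEND 14: p_16 = 14·11265673400742646646 + 304236155256600685 = 158023663765653653729, q_16 = 14·1246421485623220617 + 33660347422306001 = 17483561146147394639 → 158023663765653653729/17483561146147394639
APPEND 27: p_17 = 27·158023663765653653729 + 11265673400742646646 = 4277904595073391297329, q_17 = 27·17483561146147394639 + 1246421485623220617 = 473302572431602875870 → 4277904595073391297329/473302572431602875870
APPEND 13: p_18 = 13·4277904595073391297329 + 158023663765653653729 = 55770783399719740519006, q_18 = 13·473302572431602875870 + 17483561146147394639 = 6170417002756984780949 → 55770783399719740519006/6170417002756984780949
APPEND 22: p_19 = 22·55770783399719740519006 + 4277904595073391297329 = 1231235139388907682715461, q_19 = 22·6170417002756984780949 + 473302572431602875870 = 136222476633085268056748 → 1231235139388907682715461/136222476633085268056748

9/1
95057/10517
3429346/379419
450480067/49840610
7242069589/801254467
101839454313/11267403148
423842810276451/46893493754281
8935656248421301/988630997898580
158023663765653653729/17483561146147394639
4277904595073391297329/473302572431602875870
1231235139388907682715461/136222476633085268056748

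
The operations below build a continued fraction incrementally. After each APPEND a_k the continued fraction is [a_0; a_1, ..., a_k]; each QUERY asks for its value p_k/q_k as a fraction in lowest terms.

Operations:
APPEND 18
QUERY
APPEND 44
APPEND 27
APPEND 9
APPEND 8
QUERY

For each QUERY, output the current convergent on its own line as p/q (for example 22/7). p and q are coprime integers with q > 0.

APPEND 18: p_0 = 18·1 + 0 = 18, q_0 = 18·0 + 1 = 1 → 18/1
APPEND 44: p_1 = 44·18 + 1 = 793, q_1 = 44·1 + 0 = 44 → 793/44
APPEND 27: p_2 = 27·793 + 18 = 21429, q_2 = 27·44 + 1 = 1189 → 21429/1189
APPEND 9: p_3 = 9·21429 + 793 = 193654, q_3 = 9·1189 + 44 = 10745 → 193654/10745
APPEND 8: p_4 = 8·193654 + 21429 = 1570661, q_4 = 8·10745 + 1189 = 87149 → 1570661/87149

18/1
1570661/87149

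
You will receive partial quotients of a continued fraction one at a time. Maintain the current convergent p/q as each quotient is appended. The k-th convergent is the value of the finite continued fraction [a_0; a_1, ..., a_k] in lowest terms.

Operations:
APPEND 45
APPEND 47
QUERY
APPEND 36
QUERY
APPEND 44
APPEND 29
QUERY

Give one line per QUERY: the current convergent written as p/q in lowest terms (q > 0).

2116/47
76221/1693
97395581/2163324

APPEND 45: p_0 = 45·1 + 0 = 45, q_0 = 45·0 + 1 = 1 → 45/1
APPEND 47: p_1 = 47·45 + 1 = 2116, q_1 = 47·1 + 0 = 47 → 2116/47
APPEND 36: p_2 = 36·2116 + 45 = 76221, q_2 = 36·47 + 1 = 1693 → 76221/1693
APPEND 44: p_3 = 44·76221 + 2116 = 3355840, q_3 = 44·1693 + 47 = 74539 → 3355840/74539
APPEND 29: p_4 = 29·3355840 + 76221 = 97395581, q_4 = 29·74539 + 1693 = 2163324 → 97395581/2163324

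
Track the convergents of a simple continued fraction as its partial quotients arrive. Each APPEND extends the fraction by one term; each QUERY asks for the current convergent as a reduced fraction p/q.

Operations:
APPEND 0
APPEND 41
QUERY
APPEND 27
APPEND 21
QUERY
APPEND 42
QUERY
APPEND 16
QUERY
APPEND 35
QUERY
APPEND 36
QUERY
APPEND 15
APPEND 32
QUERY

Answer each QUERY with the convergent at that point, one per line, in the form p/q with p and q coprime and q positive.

1/41
568/23309
23883/980086
382696/15704685
13418243/550644061
483439444/19838890881
232963756340/9560127123713

APPEND 0: p_0 = 0·1 + 0 = 0, q_0 = 0·0 + 1 = 1 → 0/1
APPEND 41: p_1 = 41·0 + 1 = 1, q_1 = 41·1 + 0 = 41 → 1/41
APPEND 27: p_2 = 27·1 + 0 = 27, q_2 = 27·41 + 1 = 1108 → 27/1108
APPEND 21: p_3 = 21·27 + 1 = 568, q_3 = 21·1108 + 41 = 23309 → 568/23309
APPEND 42: p_4 = 42·568 + 27 = 23883, q_4 = 42·23309 + 1108 = 980086 → 23883/980086
APPEND 16: p_5 = 16·23883 + 568 = 382696, q_5 = 16·980086 + 23309 = 15704685 → 382696/15704685
APPEND 35: p_6 = 35·382696 + 23883 = 13418243, q_6 = 35·15704685 + 980086 = 550644061 → 13418243/550644061
APPEND 36: p_7 = 36·13418243 + 382696 = 483439444, q_7 = 36·550644061 + 15704685 = 19838890881 → 483439444/19838890881
APPEND 15: p_8 = 15·483439444 + 13418243 = 7265009903, q_8 = 15·19838890881 + 550644061 = 298134007276 → 7265009903/298134007276
APPEND 32: p_9 = 32·7265009903 + 483439444 = 232963756340, q_9 = 32·298134007276 + 19838890881 = 9560127123713 → 232963756340/9560127123713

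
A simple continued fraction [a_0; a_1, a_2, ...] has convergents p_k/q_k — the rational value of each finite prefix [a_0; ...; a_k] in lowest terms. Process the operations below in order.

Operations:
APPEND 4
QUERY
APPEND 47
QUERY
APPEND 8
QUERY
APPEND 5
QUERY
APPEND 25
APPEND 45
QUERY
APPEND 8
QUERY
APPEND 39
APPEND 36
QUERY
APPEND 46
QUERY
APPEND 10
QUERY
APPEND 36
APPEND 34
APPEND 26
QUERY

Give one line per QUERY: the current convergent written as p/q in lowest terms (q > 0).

APPEND 4: p_0 = 4·1 + 0 = 4, q_0 = 4·0 + 1 = 1 → 4/1
APPEND 47: p_1 = 47·4 + 1 = 189, q_1 = 47·1 + 0 = 47 → 189/47
APPEND 8: p_2 = 8·189 + 4 = 1516, q_2 = 8·47 + 1 = 377 → 1516/377
APPEND 5: p_3 = 5·1516 + 189 = 7769, q_3 = 5·377 + 47 = 1932 → 7769/1932
APPEND 25: p_4 = 25·7769 + 1516 = 195741, q_4 = 25·1932 + 377 = 48677 → 195741/48677
APPEND 45: p_5 = 45·195741 + 7769 = 8816114, q_5 = 45·48677 + 1932 = 2192397 → 8816114/2192397
APPEND 8: p_6 = 8·8816114 + 195741 = 70724653, q_6 = 8·2192397 + 48677 = 17587853 → 70724653/17587853
APPEND 39: p_7 = 39·70724653 + 8816114 = 2767077581, q_7 = 39·17587853 + 2192397 = 688118664 → 2767077581/688118664
APPEND 36: p_8 = 36·2767077581 + 70724653 = 99685517569, q_8 = 36·688118664 + 17587853 = 24789859757 → 99685517569/24789859757
APPEND 46: p_9 = 46·99685517569 + 2767077581 = 4588300885755, q_9 = 46·24789859757 + 688118664 = 1141021667486 → 4588300885755/1141021667486
APPEND 10: p_10 = 10·4588300885755 + 99685517569 = 45982694375119, q_10 = 10·1141021667486 + 24789859757 = 11435006534617 → 45982694375119/11435006534617
APPEND 36: p_11 = 36·45982694375119 + 4588300885755 = 1659965298390039, q_11 = 36·11435006534617 + 1141021667486 = 412801256913698 → 1659965298390039/412801256913698
APPEND 34: p_12 = 34·1659965298390039 + 45982694375119 = 56484802839636445, q_12 = 34·412801256913698 + 11435006534617 = 14046677741600349 → 56484802839636445/14046677741600349
APPEND 26: p_13 = 26·56484802839636445 + 1659965298390039 = 1470264839128937609, q_13 = 26·14046677741600349 + 412801256913698 = 365626422538522772 → 1470264839128937609/365626422538522772

4/1
189/47
1516/377
7769/1932
8816114/2192397
70724653/17587853
99685517569/24789859757
4588300885755/1141021667486
45982694375119/11435006534617
1470264839128937609/365626422538522772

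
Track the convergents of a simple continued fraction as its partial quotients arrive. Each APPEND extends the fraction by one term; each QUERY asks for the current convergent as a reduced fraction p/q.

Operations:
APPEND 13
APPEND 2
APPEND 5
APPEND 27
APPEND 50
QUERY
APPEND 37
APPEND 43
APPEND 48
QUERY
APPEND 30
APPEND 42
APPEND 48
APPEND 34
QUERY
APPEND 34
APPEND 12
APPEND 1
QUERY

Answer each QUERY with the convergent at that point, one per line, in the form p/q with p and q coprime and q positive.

201298/14961
15398143489/1144430768
31745765630744037/2359429301817724
14075504831959736102/1046128763271676753

APPEND 13: p_0 = 13·1 + 0 = 13, q_0 = 13·0 + 1 = 1 → 13/1
APPEND 2: p_1 = 2·13 + 1 = 27, q_1 = 2·1 + 0 = 2 → 27/2
APPEND 5: p_2 = 5·27 + 13 = 148, q_2 = 5·2 + 1 = 11 → 148/11
APPEND 27: p_3 = 27·148 + 27 = 4023, q_3 = 27·11 + 2 = 299 → 4023/299
APPEND 50: p_4 = 50·4023 + 148 = 201298, q_4 = 50·299 + 11 = 14961 → 201298/14961
APPEND 37: p_5 = 37·201298 + 4023 = 7452049, q_5 = 37·14961 + 299 = 553856 → 7452049/553856
APPEND 43: p_6 = 43·7452049 + 201298 = 320639405, q_6 = 43·553856 + 14961 = 23830769 → 320639405/23830769
APPEND 48: p_7 = 48·320639405 + 7452049 = 15398143489, q_7 = 48·23830769 + 553856 = 1144430768 → 15398143489/1144430768
APPEND 30: p_8 = 30·15398143489 + 320639405 = 462264944075, q_8 = 30·1144430768 + 23830769 = 34356753809 → 462264944075/34356753809
APPEND 42: p_9 = 42·462264944075 + 15398143489 = 19430525794639, q_9 = 42·34356753809 + 1144430768 = 1444128090746 → 19430525794639/1444128090746
APPEND 48: p_10 = 48·19430525794639 + 462264944075 = 933127503086747, q_10 = 48·1444128090746 + 34356753809 = 69352505109617 → 933127503086747/69352505109617
APPEND 34: p_11 = 34·933127503086747 + 19430525794639 = 31745765630744037, q_11 = 34·69352505109617 + 1444128090746 = 2359429301817724 → 31745765630744037/2359429301817724
APPEND 34: p_12 = 34·31745765630744037 + 933127503086747 = 1080289158948384005, q_12 = 34·2359429301817724 + 69352505109617 = 80289948766912233 → 1080289158948384005/80289948766912233
APPEND 12: p_13 = 12·1080289158948384005 + 31745765630744037 = 12995215673011352097, q_13 = 12·80289948766912233 + 2359429301817724 = 965838814504764520 → 12995215673011352097/965838814504764520
APPEND 1: p_14 = 1·12995215673011352097 + 1080289158948384005 = 14075504831959736102, q_14 = 1·965838814504764520 + 80289948766912233 = 1046128763271676753 → 14075504831959736102/1046128763271676753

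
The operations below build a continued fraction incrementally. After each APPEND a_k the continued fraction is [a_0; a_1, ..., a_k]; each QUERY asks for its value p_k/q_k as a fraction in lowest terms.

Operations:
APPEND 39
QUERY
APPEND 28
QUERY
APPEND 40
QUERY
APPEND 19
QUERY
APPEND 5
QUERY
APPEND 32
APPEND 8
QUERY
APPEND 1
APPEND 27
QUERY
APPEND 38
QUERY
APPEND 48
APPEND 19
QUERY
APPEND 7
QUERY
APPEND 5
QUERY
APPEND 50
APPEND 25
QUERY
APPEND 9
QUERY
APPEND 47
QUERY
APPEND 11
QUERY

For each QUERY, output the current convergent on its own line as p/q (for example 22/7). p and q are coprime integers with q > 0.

APPEND 39: p_0 = 39·1 + 0 = 39, q_0 = 39·0 + 1 = 1 → 39/1
APPEND 28: p_1 = 28·39 + 1 = 1093, q_1 = 28·1 + 0 = 28 → 1093/28
APPEND 40: p_2 = 40·1093 + 39 = 43759, q_2 = 40·28 + 1 = 1121 → 43759/1121
APPEND 19: p_3 = 19·43759 + 1093 = 832514, q_3 = 19·1121 + 28 = 21327 → 832514/21327
APPEND 5: p_4 = 5·832514 + 43759 = 4206329, q_4 = 5·21327 + 1121 = 107756 → 4206329/107756
APPEND 32: p_5 = 32·4206329 + 832514 = 135435042, q_5 = 32·107756 + 21327 = 3469519 → 135435042/3469519
APPEND 8: p_6 = 8·135435042 + 4206329 = 1087686665, q_6 = 8·3469519 + 107756 = 27863908 → 1087686665/27863908
APPEND 1: p_7 = 1·1087686665 + 135435042 = 1223121707, q_7 = 1·27863908 + 3469519 = 31333427 → 1223121707/31333427
APPEND 27: p_8 = 27·1223121707 + 1087686665 = 34111972754, q_8 = 27·31333427 + 27863908 = 873866437 → 34111972754/873866437
APPEND 38: p_9 = 38·34111972754 + 1223121707 = 1297478086359, q_9 = 38·873866437 + 31333427 = 33238258033 → 1297478086359/33238258033
APPEND 48: p_10 = 48·1297478086359 + 34111972754 = 62313060117986, q_10 = 48·33238258033 + 873866437 = 1596310252021 → 62313060117986/1596310252021
APPEND 19: p_11 = 19·62313060117986 + 1297478086359 = 1185245620328093, q_11 = 19·1596310252021 + 33238258033 = 30363133046432 → 1185245620328093/30363133046432
APPEND 7: p_12 = 7·1185245620328093 + 62313060117986 = 8359032402414637, q_12 = 7·30363133046432 + 1596310252021 = 214138241577045 → 8359032402414637/214138241577045
APPEND 5: p_13 = 5·8359032402414637 + 1185245620328093 = 42980407632401278, q_13 = 5·214138241577045 + 30363133046432 = 1101054340931657 → 42980407632401278/1101054340931657
APPEND 50: p_14 = 50·42980407632401278 + 8359032402414637 = 2157379414022478537, q_14 = 50·1101054340931657 + 214138241577045 = 55266855288159895 → 2157379414022478537/55266855288159895
APPEND 25: p_15 = 25·2157379414022478537 + 42980407632401278 = 53977465758194364703, q_15 = 25·55266855288159895 + 1101054340931657 = 1382772436544929032 → 53977465758194364703/1382772436544929032
APPEND 9: p_16 = 9·53977465758194364703 + 2157379414022478537 = 487954571237771760864, q_16 = 9·1382772436544929032 + 55266855288159895 = 12500218784192521183 → 487954571237771760864/12500218784192521183
APPEND 47: p_17 = 47·487954571237771760864 + 53977465758194364703 = 22987842313933467125311, q_17 = 47·12500218784192521183 + 1382772436544929032 = 588893055293593424633 → 22987842313933467125311/588893055293593424633
APPEND 11: p_18 = 11·22987842313933467125311 + 487954571237771760864 = 253354220024505910139285, q_18 = 11·588893055293593424633 + 12500218784192521183 = 6490323827013720192146 → 253354220024505910139285/6490323827013720192146

39/1
1093/28
43759/1121
832514/21327
4206329/107756
1087686665/27863908
34111972754/873866437
1297478086359/33238258033
1185245620328093/30363133046432
8359032402414637/214138241577045
42980407632401278/1101054340931657
53977465758194364703/1382772436544929032
487954571237771760864/12500218784192521183
22987842313933467125311/588893055293593424633
253354220024505910139285/6490323827013720192146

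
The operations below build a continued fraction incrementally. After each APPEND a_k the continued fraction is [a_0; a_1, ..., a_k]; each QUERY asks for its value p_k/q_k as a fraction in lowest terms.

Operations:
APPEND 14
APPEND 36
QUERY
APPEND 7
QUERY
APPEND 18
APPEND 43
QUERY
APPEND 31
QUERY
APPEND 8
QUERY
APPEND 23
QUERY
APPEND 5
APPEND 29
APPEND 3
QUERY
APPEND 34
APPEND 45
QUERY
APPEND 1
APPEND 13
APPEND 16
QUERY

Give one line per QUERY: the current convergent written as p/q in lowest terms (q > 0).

505/36
3549/253
2772190/197623
86002277/6130903
690790406/49244847
15974181615/1138762384
7137352011173/508805282648
11033137783796243/786526821122303
2533665647804000889/180619151759417906

APPEND 14: p_0 = 14·1 + 0 = 14, q_0 = 14·0 + 1 = 1 → 14/1
APPEND 36: p_1 = 36·14 + 1 = 505, q_1 = 36·1 + 0 = 36 → 505/36
APPEND 7: p_2 = 7·505 + 14 = 3549, q_2 = 7·36 + 1 = 253 → 3549/253
APPEND 18: p_3 = 18·3549 + 505 = 64387, q_3 = 18·253 + 36 = 4590 → 64387/4590
APPEND 43: p_4 = 43·64387 + 3549 = 2772190, q_4 = 43·4590 + 253 = 197623 → 2772190/197623
APPEND 31: p_5 = 31·2772190 + 64387 = 86002277, q_5 = 31·197623 + 4590 = 6130903 → 86002277/6130903
APPEND 8: p_6 = 8·86002277 + 2772190 = 690790406, q_6 = 8·6130903 + 197623 = 49244847 → 690790406/49244847
APPEND 23: p_7 = 23·690790406 + 86002277 = 15974181615, q_7 = 23·49244847 + 6130903 = 1138762384 → 15974181615/1138762384
APPEND 5: p_8 = 5·15974181615 + 690790406 = 80561698481, q_8 = 5·1138762384 + 49244847 = 5743056767 → 80561698481/5743056767
APPEND 29: p_9 = 29·80561698481 + 15974181615 = 2352263437564, q_9 = 29·5743056767 + 1138762384 = 167687408627 → 2352263437564/167687408627
APPEND 3: p_10 = 3·2352263437564 + 80561698481 = 7137352011173, q_10 = 3·167687408627 + 5743056767 = 508805282648 → 7137352011173/508805282648
APPEND 34: p_11 = 34·7137352011173 + 2352263437564 = 245022231817446, q_11 = 34·508805282648 + 167687408627 = 17467067018659 → 245022231817446/17467067018659
APPEND 45: p_12 = 45·245022231817446 + 7137352011173 = 11033137783796243, q_12 = 45·17467067018659 + 508805282648 = 786526821122303 → 11033137783796243/786526821122303
APPEND 1: p_13 = 1·11033137783796243 + 245022231817446 = 11278160015613689, q_13 = 1·786526821122303 + 17467067018659 = 803993888140962 → 11278160015613689/803993888140962
APPEND 13: p_14 = 13·11278160015613689 + 11033137783796243 = 157649217986774200, q_14 = 13·803993888140962 + 786526821122303 = 11238447366954809 → 157649217986774200/11238447366954809
APPEND 16: p_15 = 16·157649217986774200 + 11278160015613689 = 2533665647804000889, q_15 = 16·11238447366954809 + 803993888140962 = 180619151759417906 → 2533665647804000889/180619151759417906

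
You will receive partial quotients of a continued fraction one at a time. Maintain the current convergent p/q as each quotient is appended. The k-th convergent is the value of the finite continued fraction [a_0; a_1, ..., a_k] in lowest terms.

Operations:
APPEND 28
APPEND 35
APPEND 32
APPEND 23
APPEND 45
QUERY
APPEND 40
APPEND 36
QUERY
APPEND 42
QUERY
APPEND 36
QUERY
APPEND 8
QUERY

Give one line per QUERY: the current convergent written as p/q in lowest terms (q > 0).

32595265/1162931
46995827941/1676713019
1975129307763/70468489856
71151650907409/2538542347835
571188336567035/20378807272536

APPEND 28: p_0 = 28·1 + 0 = 28, q_0 = 28·0 + 1 = 1 → 28/1
APPEND 35: p_1 = 35·28 + 1 = 981, q_1 = 35·1 + 0 = 35 → 981/35
APPEND 32: p_2 = 32·981 + 28 = 31420, q_2 = 32·35 + 1 = 1121 → 31420/1121
APPEND 23: p_3 = 23·31420 + 981 = 723641, q_3 = 23·1121 + 35 = 25818 → 723641/25818
APPEND 45: p_4 = 45·723641 + 31420 = 32595265, q_4 = 45·25818 + 1121 = 1162931 → 32595265/1162931
APPEND 40: p_5 = 40·32595265 + 723641 = 1304534241, q_5 = 40·1162931 + 25818 = 46543058 → 1304534241/46543058
APPEND 36: p_6 = 36·1304534241 + 32595265 = 46995827941, q_6 = 36·46543058 + 1162931 = 1676713019 → 46995827941/1676713019
APPEND 42: p_7 = 42·46995827941 + 1304534241 = 1975129307763, q_7 = 42·1676713019 + 46543058 = 70468489856 → 1975129307763/70468489856
APPEND 36: p_8 = 36·1975129307763 + 46995827941 = 71151650907409, q_8 = 36·70468489856 + 1676713019 = 2538542347835 → 71151650907409/2538542347835
APPEND 8: p_9 = 8·71151650907409 + 1975129307763 = 571188336567035, q_9 = 8·2538542347835 + 70468489856 = 20378807272536 → 571188336567035/20378807272536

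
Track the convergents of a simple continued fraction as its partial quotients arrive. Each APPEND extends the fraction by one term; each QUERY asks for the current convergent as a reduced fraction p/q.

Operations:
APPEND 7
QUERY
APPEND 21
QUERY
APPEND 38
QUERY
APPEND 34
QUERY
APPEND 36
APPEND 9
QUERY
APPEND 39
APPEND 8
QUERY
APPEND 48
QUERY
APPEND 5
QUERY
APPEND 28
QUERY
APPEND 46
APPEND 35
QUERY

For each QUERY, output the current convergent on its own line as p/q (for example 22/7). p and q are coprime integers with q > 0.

7/1
148/21
5631/799
191602/27187
62321329/8842966
19561802401/2775684606
941403950382/133578716293
4726581554311/670669266071
133285687471090/18912318166281
214888672870326875/30491217990191176

APPEND 7: p_0 = 7·1 + 0 = 7, q_0 = 7·0 + 1 = 1 → 7/1
APPEND 21: p_1 = 21·7 + 1 = 148, q_1 = 21·1 + 0 = 21 → 148/21
APPEND 38: p_2 = 38·148 + 7 = 5631, q_2 = 38·21 + 1 = 799 → 5631/799
APPEND 34: p_3 = 34·5631 + 148 = 191602, q_3 = 34·799 + 21 = 27187 → 191602/27187
APPEND 36: p_4 = 36·191602 + 5631 = 6903303, q_4 = 36·27187 + 799 = 979531 → 6903303/979531
APPEND 9: p_5 = 9·6903303 + 191602 = 62321329, q_5 = 9·979531 + 27187 = 8842966 → 62321329/8842966
APPEND 39: p_6 = 39·62321329 + 6903303 = 2437435134, q_6 = 39·8842966 + 979531 = 345855205 → 2437435134/345855205
APPEND 8: p_7 = 8·2437435134 + 62321329 = 19561802401, q_7 = 8·345855205 + 8842966 = 2775684606 → 19561802401/2775684606
APPEND 48: p_8 = 48·19561802401 + 2437435134 = 941403950382, q_8 = 48·2775684606 + 345855205 = 133578716293 → 941403950382/133578716293
APPEND 5: p_9 = 5·941403950382 + 19561802401 = 4726581554311, q_9 = 5·133578716293 + 2775684606 = 670669266071 → 4726581554311/670669266071
APPEND 28: p_10 = 28·4726581554311 + 941403950382 = 133285687471090, q_10 = 28·670669266071 + 133578716293 = 18912318166281 → 133285687471090/18912318166281
APPEND 46: p_11 = 46·133285687471090 + 4726581554311 = 6135868205224451, q_11 = 46·18912318166281 + 670669266071 = 870637304914997 → 6135868205224451/870637304914997
APPEND 35: p_12 = 35·6135868205224451 + 133285687471090 = 214888672870326875, q_12 = 35·870637304914997 + 18912318166281 = 30491217990191176 → 214888672870326875/30491217990191176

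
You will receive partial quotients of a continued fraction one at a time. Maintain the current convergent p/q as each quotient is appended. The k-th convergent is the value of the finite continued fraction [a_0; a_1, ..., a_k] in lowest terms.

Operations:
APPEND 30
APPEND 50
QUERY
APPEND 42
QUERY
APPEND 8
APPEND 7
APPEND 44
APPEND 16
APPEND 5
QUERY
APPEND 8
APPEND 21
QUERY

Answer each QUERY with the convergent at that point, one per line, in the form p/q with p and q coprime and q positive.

1501/50
63072/2101
12909417896/430027381
2235242737151/74458475812

APPEND 30: p_0 = 30·1 + 0 = 30, q_0 = 30·0 + 1 = 1 → 30/1
APPEND 50: p_1 = 50·30 + 1 = 1501, q_1 = 50·1 + 0 = 50 → 1501/50
APPEND 42: p_2 = 42·1501 + 30 = 63072, q_2 = 42·50 + 1 = 2101 → 63072/2101
APPEND 8: p_3 = 8·63072 + 1501 = 506077, q_3 = 8·2101 + 50 = 16858 → 506077/16858
APPEND 7: p_4 = 7·506077 + 63072 = 3605611, q_4 = 7·16858 + 2101 = 120107 → 3605611/120107
APPEND 44: p_5 = 44·3605611 + 506077 = 159152961, q_5 = 44·120107 + 16858 = 5301566 → 159152961/5301566
APPEND 16: p_6 = 16·159152961 + 3605611 = 2550052987, q_6 = 16·5301566 + 120107 = 84945163 → 2550052987/84945163
APPEND 5: p_7 = 5·2550052987 + 159152961 = 12909417896, q_7 = 5·84945163 + 5301566 = 430027381 → 12909417896/430027381
APPEND 8: p_8 = 8·12909417896 + 2550052987 = 105825396155, q_8 = 8·430027381 + 84945163 = 3525164211 → 105825396155/3525164211
APPEND 21: p_9 = 21·105825396155 + 12909417896 = 2235242737151, q_9 = 21·3525164211 + 430027381 = 74458475812 → 2235242737151/74458475812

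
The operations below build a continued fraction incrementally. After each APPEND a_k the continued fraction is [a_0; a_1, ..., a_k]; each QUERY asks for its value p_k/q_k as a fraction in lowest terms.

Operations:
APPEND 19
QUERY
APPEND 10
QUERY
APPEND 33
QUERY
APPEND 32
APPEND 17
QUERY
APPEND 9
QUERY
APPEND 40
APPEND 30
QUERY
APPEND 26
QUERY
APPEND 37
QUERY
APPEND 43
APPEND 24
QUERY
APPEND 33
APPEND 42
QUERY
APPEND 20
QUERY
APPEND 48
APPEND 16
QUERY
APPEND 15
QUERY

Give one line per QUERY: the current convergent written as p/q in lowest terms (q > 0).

19/1
191/10
6322/331
3448737/180565
31241128/1635687
37624056838/1969877037
979478571645/51282411007
36278331207703/1899419084296
37499023623276679/1963330691941936
52076705569745874481/2726572174450966102
1042773140122206122901/54596315128156441663
802725772043092442502565/42028191488343519096479
12090991768077822277312204/633046222023478746613111

APPEND 19: p_0 = 19·1 + 0 = 19, q_0 = 19·0 + 1 = 1 → 19/1
APPEND 10: p_1 = 10·19 + 1 = 191, q_1 = 10·1 + 0 = 10 → 191/10
APPEND 33: p_2 = 33·191 + 19 = 6322, q_2 = 33·10 + 1 = 331 → 6322/331
APPEND 32: p_3 = 32·6322 + 191 = 202495, q_3 = 32·331 + 10 = 10602 → 202495/10602
APPEND 17: p_4 = 17·202495 + 6322 = 3448737, q_4 = 17·10602 + 331 = 180565 → 3448737/180565
APPEND 9: p_5 = 9·3448737 + 202495 = 31241128, q_5 = 9·180565 + 10602 = 1635687 → 31241128/1635687
APPEND 40: p_6 = 40·31241128 + 3448737 = 1253093857, q_6 = 40·1635687 + 180565 = 65608045 → 1253093857/65608045
APPEND 30: p_7 = 30·1253093857 + 31241128 = 37624056838, q_7 = 30·65608045 + 1635687 = 1969877037 → 37624056838/1969877037
APPEND 26: p_8 = 26·37624056838 + 1253093857 = 979478571645, q_8 = 26·1969877037 + 65608045 = 51282411007 → 979478571645/51282411007
APPEND 37: p_9 = 37·979478571645 + 37624056838 = 36278331207703, q_9 = 37·51282411007 + 1969877037 = 1899419084296 → 36278331207703/1899419084296
APPEND 43: p_10 = 43·36278331207703 + 979478571645 = 1560947720502874, q_10 = 43·1899419084296 + 51282411007 = 81726303035735 → 1560947720502874/81726303035735
APPEND 24: p_11 = 24·1560947720502874 + 36278331207703 = 37499023623276679, q_11 = 24·81726303035735 + 1899419084296 = 1963330691941936 → 37499023623276679/1963330691941936
APPEND 33: p_12 = 33·37499023623276679 + 1560947720502874 = 1239028727288633281, q_12 = 33·1963330691941936 + 81726303035735 = 64871639137119623 → 1239028727288633281/64871639137119623
APPEND 42: p_13 = 42·1239028727288633281 + 37499023623276679 = 52076705569745874481, q_13 = 42·64871639137119623 + 1963330691941936 = 2726572174450966102 → 52076705569745874481/2726572174450966102
APPEND 20: p_14 = 20·52076705569745874481 + 1239028727288633281 = 1042773140122206122901, q_14 = 20·2726572174450966102 + 64871639137119623 = 54596315128156441663 → 1042773140122206122901/54596315128156441663
APPEND 48: p_15 = 48·1042773140122206122901 + 52076705569745874481 = 50105187431435639773729, q_15 = 48·54596315128156441663 + 2726572174450966102 = 2623349698325960165926 → 50105187431435639773729/2623349698325960165926
APPEND 16: p_16 = 16·50105187431435639773729 + 1042773140122206122901 = 802725772043092442502565, q_16 = 16·2623349698325960165926 + 54596315128156441663 = 42028191488343519096479 → 802725772043092442502565/42028191488343519096479
APPEND 15: p_17 = 15·802725772043092442502565 + 50105187431435639773729 = 12090991768077822277312204, q_17 = 15·42028191488343519096479 + 2623349698325960165926 = 633046222023478746613111 → 12090991768077822277312204/633046222023478746613111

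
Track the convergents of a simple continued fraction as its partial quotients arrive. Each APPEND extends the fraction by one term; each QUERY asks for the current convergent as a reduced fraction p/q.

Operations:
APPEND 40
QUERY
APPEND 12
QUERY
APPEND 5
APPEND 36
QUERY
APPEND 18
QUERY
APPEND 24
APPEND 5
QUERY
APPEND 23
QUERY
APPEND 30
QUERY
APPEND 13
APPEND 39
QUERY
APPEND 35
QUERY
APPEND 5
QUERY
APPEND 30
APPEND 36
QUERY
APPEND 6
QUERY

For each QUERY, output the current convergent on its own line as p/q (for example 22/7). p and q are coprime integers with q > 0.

40/1
481/12
88501/2208
1595463/39805
193493528/4827445
4488730757/111988763
134855416238/3364490335
68681611948427/1713528651937
2405614027336796/60017353180913
12096751748632407/301800294556502
13163190745255756623/328406743130091530
79344452638020848744/1979554484970425153

APPEND 40: p_0 = 40·1 + 0 = 40, q_0 = 40·0 + 1 = 1 → 40/1
APPEND 12: p_1 = 12·40 + 1 = 481, q_1 = 12·1 + 0 = 12 → 481/12
APPEND 5: p_2 = 5·481 + 40 = 2445, q_2 = 5·12 + 1 = 61 → 2445/61
APPEND 36: p_3 = 36·2445 + 481 = 88501, q_3 = 36·61 + 12 = 2208 → 88501/2208
APPEND 18: p_4 = 18·88501 + 2445 = 1595463, q_4 = 18·2208 + 61 = 39805 → 1595463/39805
APPEND 24: p_5 = 24·1595463 + 88501 = 38379613, q_5 = 24·39805 + 2208 = 957528 → 38379613/957528
APPEND 5: p_6 = 5·38379613 + 1595463 = 193493528, q_6 = 5·957528 + 39805 = 4827445 → 193493528/4827445
APPEND 23: p_7 = 23·193493528 + 38379613 = 4488730757, q_7 = 23·4827445 + 957528 = 111988763 → 4488730757/111988763
APPEND 30: p_8 = 30·4488730757 + 193493528 = 134855416238, q_8 = 30·111988763 + 4827445 = 3364490335 → 134855416238/3364490335
APPEND 13: p_9 = 13·134855416238 + 4488730757 = 1757609141851, q_9 = 13·3364490335 + 111988763 = 43850363118 → 1757609141851/43850363118
APPEND 39: p_10 = 39·1757609141851 + 134855416238 = 68681611948427, q_10 = 39·43850363118 + 3364490335 = 1713528651937 → 68681611948427/1713528651937
APPEND 35: p_11 = 35·68681611948427 + 1757609141851 = 2405614027336796, q_11 = 35·1713528651937 + 43850363118 = 60017353180913 → 2405614027336796/60017353180913
APPEND 5: p_12 = 5·2405614027336796 + 68681611948427 = 12096751748632407, q_12 = 5·60017353180913 + 1713528651937 = 301800294556502 → 12096751748632407/301800294556502
APPEND 30: p_13 = 30·12096751748632407 + 2405614027336796 = 365308166486309006, q_13 = 30·301800294556502 + 60017353180913 = 9114026189875973 → 365308166486309006/9114026189875973
APPEND 36: p_14 = 36·365308166486309006 + 12096751748632407 = 13163190745255756623, q_14 = 36·9114026189875973 + 301800294556502 = 328406743130091530 → 13163190745255756623/328406743130091530
APPEND 6: p_15 = 6·13163190745255756623 + 365308166486309006 = 79344452638020848744, q_15 = 6·328406743130091530 + 9114026189875973 = 1979554484970425153 → 79344452638020848744/1979554484970425153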